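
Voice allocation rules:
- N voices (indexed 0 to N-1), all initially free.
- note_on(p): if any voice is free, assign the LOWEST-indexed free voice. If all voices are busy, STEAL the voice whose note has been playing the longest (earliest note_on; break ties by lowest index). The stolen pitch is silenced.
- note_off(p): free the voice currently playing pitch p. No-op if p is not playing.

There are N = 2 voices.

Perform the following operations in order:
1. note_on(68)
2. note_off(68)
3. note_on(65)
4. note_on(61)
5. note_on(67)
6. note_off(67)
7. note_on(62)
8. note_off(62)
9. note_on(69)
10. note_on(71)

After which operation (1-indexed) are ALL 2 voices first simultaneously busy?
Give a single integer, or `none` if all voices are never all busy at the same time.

Answer: 4

Derivation:
Op 1: note_on(68): voice 0 is free -> assigned | voices=[68 -]
Op 2: note_off(68): free voice 0 | voices=[- -]
Op 3: note_on(65): voice 0 is free -> assigned | voices=[65 -]
Op 4: note_on(61): voice 1 is free -> assigned | voices=[65 61]
Op 5: note_on(67): all voices busy, STEAL voice 0 (pitch 65, oldest) -> assign | voices=[67 61]
Op 6: note_off(67): free voice 0 | voices=[- 61]
Op 7: note_on(62): voice 0 is free -> assigned | voices=[62 61]
Op 8: note_off(62): free voice 0 | voices=[- 61]
Op 9: note_on(69): voice 0 is free -> assigned | voices=[69 61]
Op 10: note_on(71): all voices busy, STEAL voice 1 (pitch 61, oldest) -> assign | voices=[69 71]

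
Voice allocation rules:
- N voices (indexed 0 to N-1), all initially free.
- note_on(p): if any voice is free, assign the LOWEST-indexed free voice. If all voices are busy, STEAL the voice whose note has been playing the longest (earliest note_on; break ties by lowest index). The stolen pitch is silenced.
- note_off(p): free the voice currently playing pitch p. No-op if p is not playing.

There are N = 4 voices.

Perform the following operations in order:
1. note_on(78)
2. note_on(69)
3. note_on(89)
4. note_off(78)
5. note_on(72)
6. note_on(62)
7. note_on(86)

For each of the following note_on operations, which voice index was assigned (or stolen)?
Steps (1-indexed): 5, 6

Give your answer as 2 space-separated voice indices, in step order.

Answer: 0 3

Derivation:
Op 1: note_on(78): voice 0 is free -> assigned | voices=[78 - - -]
Op 2: note_on(69): voice 1 is free -> assigned | voices=[78 69 - -]
Op 3: note_on(89): voice 2 is free -> assigned | voices=[78 69 89 -]
Op 4: note_off(78): free voice 0 | voices=[- 69 89 -]
Op 5: note_on(72): voice 0 is free -> assigned | voices=[72 69 89 -]
Op 6: note_on(62): voice 3 is free -> assigned | voices=[72 69 89 62]
Op 7: note_on(86): all voices busy, STEAL voice 1 (pitch 69, oldest) -> assign | voices=[72 86 89 62]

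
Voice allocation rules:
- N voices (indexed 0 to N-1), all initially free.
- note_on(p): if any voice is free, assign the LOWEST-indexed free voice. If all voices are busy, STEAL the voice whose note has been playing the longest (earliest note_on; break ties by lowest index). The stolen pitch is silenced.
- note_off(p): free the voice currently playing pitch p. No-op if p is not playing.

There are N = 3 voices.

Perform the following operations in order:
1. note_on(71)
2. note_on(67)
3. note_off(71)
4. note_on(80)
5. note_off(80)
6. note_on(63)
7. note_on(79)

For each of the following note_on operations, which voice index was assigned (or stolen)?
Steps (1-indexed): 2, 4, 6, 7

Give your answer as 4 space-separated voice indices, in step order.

Op 1: note_on(71): voice 0 is free -> assigned | voices=[71 - -]
Op 2: note_on(67): voice 1 is free -> assigned | voices=[71 67 -]
Op 3: note_off(71): free voice 0 | voices=[- 67 -]
Op 4: note_on(80): voice 0 is free -> assigned | voices=[80 67 -]
Op 5: note_off(80): free voice 0 | voices=[- 67 -]
Op 6: note_on(63): voice 0 is free -> assigned | voices=[63 67 -]
Op 7: note_on(79): voice 2 is free -> assigned | voices=[63 67 79]

Answer: 1 0 0 2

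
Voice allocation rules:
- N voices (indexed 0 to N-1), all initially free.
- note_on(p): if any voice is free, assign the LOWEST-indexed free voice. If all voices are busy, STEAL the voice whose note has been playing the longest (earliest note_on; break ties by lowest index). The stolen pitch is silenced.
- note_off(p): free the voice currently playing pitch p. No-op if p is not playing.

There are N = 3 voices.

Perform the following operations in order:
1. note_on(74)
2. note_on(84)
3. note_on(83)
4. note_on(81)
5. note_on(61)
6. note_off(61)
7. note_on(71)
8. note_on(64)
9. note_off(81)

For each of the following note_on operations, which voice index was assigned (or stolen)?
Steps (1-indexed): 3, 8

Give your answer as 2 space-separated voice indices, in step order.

Answer: 2 2

Derivation:
Op 1: note_on(74): voice 0 is free -> assigned | voices=[74 - -]
Op 2: note_on(84): voice 1 is free -> assigned | voices=[74 84 -]
Op 3: note_on(83): voice 2 is free -> assigned | voices=[74 84 83]
Op 4: note_on(81): all voices busy, STEAL voice 0 (pitch 74, oldest) -> assign | voices=[81 84 83]
Op 5: note_on(61): all voices busy, STEAL voice 1 (pitch 84, oldest) -> assign | voices=[81 61 83]
Op 6: note_off(61): free voice 1 | voices=[81 - 83]
Op 7: note_on(71): voice 1 is free -> assigned | voices=[81 71 83]
Op 8: note_on(64): all voices busy, STEAL voice 2 (pitch 83, oldest) -> assign | voices=[81 71 64]
Op 9: note_off(81): free voice 0 | voices=[- 71 64]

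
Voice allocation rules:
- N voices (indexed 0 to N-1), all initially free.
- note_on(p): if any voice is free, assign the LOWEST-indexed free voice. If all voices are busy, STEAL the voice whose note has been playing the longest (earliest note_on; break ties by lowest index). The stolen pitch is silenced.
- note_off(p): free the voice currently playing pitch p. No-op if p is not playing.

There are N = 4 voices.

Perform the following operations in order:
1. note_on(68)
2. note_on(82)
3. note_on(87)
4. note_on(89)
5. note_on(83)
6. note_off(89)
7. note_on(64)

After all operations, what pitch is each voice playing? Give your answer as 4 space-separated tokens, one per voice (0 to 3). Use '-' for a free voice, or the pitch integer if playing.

Answer: 83 82 87 64

Derivation:
Op 1: note_on(68): voice 0 is free -> assigned | voices=[68 - - -]
Op 2: note_on(82): voice 1 is free -> assigned | voices=[68 82 - -]
Op 3: note_on(87): voice 2 is free -> assigned | voices=[68 82 87 -]
Op 4: note_on(89): voice 3 is free -> assigned | voices=[68 82 87 89]
Op 5: note_on(83): all voices busy, STEAL voice 0 (pitch 68, oldest) -> assign | voices=[83 82 87 89]
Op 6: note_off(89): free voice 3 | voices=[83 82 87 -]
Op 7: note_on(64): voice 3 is free -> assigned | voices=[83 82 87 64]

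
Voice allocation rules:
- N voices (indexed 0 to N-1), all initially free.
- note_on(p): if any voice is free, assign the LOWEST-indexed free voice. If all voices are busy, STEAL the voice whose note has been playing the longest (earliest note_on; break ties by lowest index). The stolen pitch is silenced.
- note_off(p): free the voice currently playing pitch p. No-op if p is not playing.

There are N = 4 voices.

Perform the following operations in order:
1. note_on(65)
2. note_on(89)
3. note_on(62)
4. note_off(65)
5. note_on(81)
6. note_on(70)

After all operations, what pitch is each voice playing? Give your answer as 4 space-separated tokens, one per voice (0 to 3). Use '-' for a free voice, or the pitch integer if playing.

Answer: 81 89 62 70

Derivation:
Op 1: note_on(65): voice 0 is free -> assigned | voices=[65 - - -]
Op 2: note_on(89): voice 1 is free -> assigned | voices=[65 89 - -]
Op 3: note_on(62): voice 2 is free -> assigned | voices=[65 89 62 -]
Op 4: note_off(65): free voice 0 | voices=[- 89 62 -]
Op 5: note_on(81): voice 0 is free -> assigned | voices=[81 89 62 -]
Op 6: note_on(70): voice 3 is free -> assigned | voices=[81 89 62 70]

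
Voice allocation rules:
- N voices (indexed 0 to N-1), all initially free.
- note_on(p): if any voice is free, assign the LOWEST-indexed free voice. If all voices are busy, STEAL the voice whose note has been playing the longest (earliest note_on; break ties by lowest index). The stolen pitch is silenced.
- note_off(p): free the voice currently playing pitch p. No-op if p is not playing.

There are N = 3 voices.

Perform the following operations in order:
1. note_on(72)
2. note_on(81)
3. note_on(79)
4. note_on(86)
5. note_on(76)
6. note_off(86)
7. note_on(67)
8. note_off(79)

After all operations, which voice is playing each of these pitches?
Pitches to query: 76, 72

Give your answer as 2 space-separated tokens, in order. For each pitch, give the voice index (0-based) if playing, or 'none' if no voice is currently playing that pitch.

Answer: 1 none

Derivation:
Op 1: note_on(72): voice 0 is free -> assigned | voices=[72 - -]
Op 2: note_on(81): voice 1 is free -> assigned | voices=[72 81 -]
Op 3: note_on(79): voice 2 is free -> assigned | voices=[72 81 79]
Op 4: note_on(86): all voices busy, STEAL voice 0 (pitch 72, oldest) -> assign | voices=[86 81 79]
Op 5: note_on(76): all voices busy, STEAL voice 1 (pitch 81, oldest) -> assign | voices=[86 76 79]
Op 6: note_off(86): free voice 0 | voices=[- 76 79]
Op 7: note_on(67): voice 0 is free -> assigned | voices=[67 76 79]
Op 8: note_off(79): free voice 2 | voices=[67 76 -]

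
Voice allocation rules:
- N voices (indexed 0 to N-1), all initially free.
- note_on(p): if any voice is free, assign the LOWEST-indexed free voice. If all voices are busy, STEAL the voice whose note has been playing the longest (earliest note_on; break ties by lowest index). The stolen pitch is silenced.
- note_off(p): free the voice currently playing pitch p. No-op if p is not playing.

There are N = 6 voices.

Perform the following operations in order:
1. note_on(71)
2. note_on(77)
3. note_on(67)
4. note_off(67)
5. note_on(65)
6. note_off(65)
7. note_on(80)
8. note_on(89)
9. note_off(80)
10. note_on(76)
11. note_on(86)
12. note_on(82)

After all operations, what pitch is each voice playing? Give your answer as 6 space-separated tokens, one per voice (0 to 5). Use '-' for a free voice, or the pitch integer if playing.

Op 1: note_on(71): voice 0 is free -> assigned | voices=[71 - - - - -]
Op 2: note_on(77): voice 1 is free -> assigned | voices=[71 77 - - - -]
Op 3: note_on(67): voice 2 is free -> assigned | voices=[71 77 67 - - -]
Op 4: note_off(67): free voice 2 | voices=[71 77 - - - -]
Op 5: note_on(65): voice 2 is free -> assigned | voices=[71 77 65 - - -]
Op 6: note_off(65): free voice 2 | voices=[71 77 - - - -]
Op 7: note_on(80): voice 2 is free -> assigned | voices=[71 77 80 - - -]
Op 8: note_on(89): voice 3 is free -> assigned | voices=[71 77 80 89 - -]
Op 9: note_off(80): free voice 2 | voices=[71 77 - 89 - -]
Op 10: note_on(76): voice 2 is free -> assigned | voices=[71 77 76 89 - -]
Op 11: note_on(86): voice 4 is free -> assigned | voices=[71 77 76 89 86 -]
Op 12: note_on(82): voice 5 is free -> assigned | voices=[71 77 76 89 86 82]

Answer: 71 77 76 89 86 82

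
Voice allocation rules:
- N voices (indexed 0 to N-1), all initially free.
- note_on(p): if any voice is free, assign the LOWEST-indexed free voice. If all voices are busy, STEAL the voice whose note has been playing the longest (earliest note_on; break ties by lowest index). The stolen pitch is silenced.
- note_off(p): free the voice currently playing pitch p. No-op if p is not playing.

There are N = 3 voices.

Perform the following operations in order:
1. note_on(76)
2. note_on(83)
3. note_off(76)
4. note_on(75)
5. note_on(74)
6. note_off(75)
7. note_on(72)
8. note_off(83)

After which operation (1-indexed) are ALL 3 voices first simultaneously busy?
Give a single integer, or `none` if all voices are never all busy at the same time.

Op 1: note_on(76): voice 0 is free -> assigned | voices=[76 - -]
Op 2: note_on(83): voice 1 is free -> assigned | voices=[76 83 -]
Op 3: note_off(76): free voice 0 | voices=[- 83 -]
Op 4: note_on(75): voice 0 is free -> assigned | voices=[75 83 -]
Op 5: note_on(74): voice 2 is free -> assigned | voices=[75 83 74]
Op 6: note_off(75): free voice 0 | voices=[- 83 74]
Op 7: note_on(72): voice 0 is free -> assigned | voices=[72 83 74]
Op 8: note_off(83): free voice 1 | voices=[72 - 74]

Answer: 5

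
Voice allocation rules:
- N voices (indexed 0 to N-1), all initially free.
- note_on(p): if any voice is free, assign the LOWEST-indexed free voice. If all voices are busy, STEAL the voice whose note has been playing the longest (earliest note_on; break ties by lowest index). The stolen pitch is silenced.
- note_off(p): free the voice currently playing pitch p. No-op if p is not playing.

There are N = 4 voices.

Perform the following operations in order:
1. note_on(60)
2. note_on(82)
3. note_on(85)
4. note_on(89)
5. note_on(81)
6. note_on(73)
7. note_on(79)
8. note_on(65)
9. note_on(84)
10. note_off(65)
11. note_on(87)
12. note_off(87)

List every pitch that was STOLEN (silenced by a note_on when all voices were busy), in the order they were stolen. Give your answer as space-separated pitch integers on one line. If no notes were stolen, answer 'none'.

Answer: 60 82 85 89 81

Derivation:
Op 1: note_on(60): voice 0 is free -> assigned | voices=[60 - - -]
Op 2: note_on(82): voice 1 is free -> assigned | voices=[60 82 - -]
Op 3: note_on(85): voice 2 is free -> assigned | voices=[60 82 85 -]
Op 4: note_on(89): voice 3 is free -> assigned | voices=[60 82 85 89]
Op 5: note_on(81): all voices busy, STEAL voice 0 (pitch 60, oldest) -> assign | voices=[81 82 85 89]
Op 6: note_on(73): all voices busy, STEAL voice 1 (pitch 82, oldest) -> assign | voices=[81 73 85 89]
Op 7: note_on(79): all voices busy, STEAL voice 2 (pitch 85, oldest) -> assign | voices=[81 73 79 89]
Op 8: note_on(65): all voices busy, STEAL voice 3 (pitch 89, oldest) -> assign | voices=[81 73 79 65]
Op 9: note_on(84): all voices busy, STEAL voice 0 (pitch 81, oldest) -> assign | voices=[84 73 79 65]
Op 10: note_off(65): free voice 3 | voices=[84 73 79 -]
Op 11: note_on(87): voice 3 is free -> assigned | voices=[84 73 79 87]
Op 12: note_off(87): free voice 3 | voices=[84 73 79 -]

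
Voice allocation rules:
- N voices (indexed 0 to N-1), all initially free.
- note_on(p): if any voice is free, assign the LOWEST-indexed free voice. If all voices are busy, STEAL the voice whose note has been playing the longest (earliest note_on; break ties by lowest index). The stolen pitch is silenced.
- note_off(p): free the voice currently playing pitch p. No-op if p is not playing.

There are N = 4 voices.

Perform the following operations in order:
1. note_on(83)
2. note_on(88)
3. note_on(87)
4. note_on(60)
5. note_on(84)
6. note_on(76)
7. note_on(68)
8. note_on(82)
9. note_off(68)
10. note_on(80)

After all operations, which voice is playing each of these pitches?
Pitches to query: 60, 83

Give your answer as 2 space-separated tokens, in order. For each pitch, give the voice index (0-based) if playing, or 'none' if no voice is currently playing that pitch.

Op 1: note_on(83): voice 0 is free -> assigned | voices=[83 - - -]
Op 2: note_on(88): voice 1 is free -> assigned | voices=[83 88 - -]
Op 3: note_on(87): voice 2 is free -> assigned | voices=[83 88 87 -]
Op 4: note_on(60): voice 3 is free -> assigned | voices=[83 88 87 60]
Op 5: note_on(84): all voices busy, STEAL voice 0 (pitch 83, oldest) -> assign | voices=[84 88 87 60]
Op 6: note_on(76): all voices busy, STEAL voice 1 (pitch 88, oldest) -> assign | voices=[84 76 87 60]
Op 7: note_on(68): all voices busy, STEAL voice 2 (pitch 87, oldest) -> assign | voices=[84 76 68 60]
Op 8: note_on(82): all voices busy, STEAL voice 3 (pitch 60, oldest) -> assign | voices=[84 76 68 82]
Op 9: note_off(68): free voice 2 | voices=[84 76 - 82]
Op 10: note_on(80): voice 2 is free -> assigned | voices=[84 76 80 82]

Answer: none none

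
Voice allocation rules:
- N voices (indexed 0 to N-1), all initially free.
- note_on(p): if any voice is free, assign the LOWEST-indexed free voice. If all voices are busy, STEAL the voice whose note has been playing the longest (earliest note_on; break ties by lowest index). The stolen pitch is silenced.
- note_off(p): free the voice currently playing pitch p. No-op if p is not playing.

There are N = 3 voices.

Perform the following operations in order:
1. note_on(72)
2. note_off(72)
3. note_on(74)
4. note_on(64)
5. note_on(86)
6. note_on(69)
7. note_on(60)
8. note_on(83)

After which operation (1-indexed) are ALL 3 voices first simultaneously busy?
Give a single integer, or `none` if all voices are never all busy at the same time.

Op 1: note_on(72): voice 0 is free -> assigned | voices=[72 - -]
Op 2: note_off(72): free voice 0 | voices=[- - -]
Op 3: note_on(74): voice 0 is free -> assigned | voices=[74 - -]
Op 4: note_on(64): voice 1 is free -> assigned | voices=[74 64 -]
Op 5: note_on(86): voice 2 is free -> assigned | voices=[74 64 86]
Op 6: note_on(69): all voices busy, STEAL voice 0 (pitch 74, oldest) -> assign | voices=[69 64 86]
Op 7: note_on(60): all voices busy, STEAL voice 1 (pitch 64, oldest) -> assign | voices=[69 60 86]
Op 8: note_on(83): all voices busy, STEAL voice 2 (pitch 86, oldest) -> assign | voices=[69 60 83]

Answer: 5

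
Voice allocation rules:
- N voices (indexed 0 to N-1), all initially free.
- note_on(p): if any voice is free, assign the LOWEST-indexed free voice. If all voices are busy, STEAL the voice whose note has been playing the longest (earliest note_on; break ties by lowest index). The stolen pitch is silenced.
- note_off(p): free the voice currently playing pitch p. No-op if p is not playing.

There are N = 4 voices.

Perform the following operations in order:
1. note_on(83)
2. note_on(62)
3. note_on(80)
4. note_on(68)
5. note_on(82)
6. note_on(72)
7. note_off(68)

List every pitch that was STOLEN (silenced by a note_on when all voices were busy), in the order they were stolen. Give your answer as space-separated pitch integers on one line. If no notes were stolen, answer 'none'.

Op 1: note_on(83): voice 0 is free -> assigned | voices=[83 - - -]
Op 2: note_on(62): voice 1 is free -> assigned | voices=[83 62 - -]
Op 3: note_on(80): voice 2 is free -> assigned | voices=[83 62 80 -]
Op 4: note_on(68): voice 3 is free -> assigned | voices=[83 62 80 68]
Op 5: note_on(82): all voices busy, STEAL voice 0 (pitch 83, oldest) -> assign | voices=[82 62 80 68]
Op 6: note_on(72): all voices busy, STEAL voice 1 (pitch 62, oldest) -> assign | voices=[82 72 80 68]
Op 7: note_off(68): free voice 3 | voices=[82 72 80 -]

Answer: 83 62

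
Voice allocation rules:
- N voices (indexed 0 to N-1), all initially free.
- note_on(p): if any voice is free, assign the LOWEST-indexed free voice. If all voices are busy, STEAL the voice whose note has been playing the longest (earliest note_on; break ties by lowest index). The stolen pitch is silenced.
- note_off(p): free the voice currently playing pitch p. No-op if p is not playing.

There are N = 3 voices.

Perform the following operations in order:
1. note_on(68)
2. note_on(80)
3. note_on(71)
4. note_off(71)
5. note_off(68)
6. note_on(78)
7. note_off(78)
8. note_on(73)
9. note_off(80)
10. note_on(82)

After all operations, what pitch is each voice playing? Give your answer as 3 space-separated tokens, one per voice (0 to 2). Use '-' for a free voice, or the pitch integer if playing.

Op 1: note_on(68): voice 0 is free -> assigned | voices=[68 - -]
Op 2: note_on(80): voice 1 is free -> assigned | voices=[68 80 -]
Op 3: note_on(71): voice 2 is free -> assigned | voices=[68 80 71]
Op 4: note_off(71): free voice 2 | voices=[68 80 -]
Op 5: note_off(68): free voice 0 | voices=[- 80 -]
Op 6: note_on(78): voice 0 is free -> assigned | voices=[78 80 -]
Op 7: note_off(78): free voice 0 | voices=[- 80 -]
Op 8: note_on(73): voice 0 is free -> assigned | voices=[73 80 -]
Op 9: note_off(80): free voice 1 | voices=[73 - -]
Op 10: note_on(82): voice 1 is free -> assigned | voices=[73 82 -]

Answer: 73 82 -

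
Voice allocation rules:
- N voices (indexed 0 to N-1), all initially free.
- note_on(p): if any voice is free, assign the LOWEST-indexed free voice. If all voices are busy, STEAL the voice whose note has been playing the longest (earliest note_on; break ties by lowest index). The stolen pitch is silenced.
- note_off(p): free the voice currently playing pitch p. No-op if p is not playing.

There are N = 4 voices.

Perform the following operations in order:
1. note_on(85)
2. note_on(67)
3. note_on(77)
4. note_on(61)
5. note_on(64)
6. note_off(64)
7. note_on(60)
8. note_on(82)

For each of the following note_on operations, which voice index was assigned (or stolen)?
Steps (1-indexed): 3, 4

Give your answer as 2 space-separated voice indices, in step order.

Op 1: note_on(85): voice 0 is free -> assigned | voices=[85 - - -]
Op 2: note_on(67): voice 1 is free -> assigned | voices=[85 67 - -]
Op 3: note_on(77): voice 2 is free -> assigned | voices=[85 67 77 -]
Op 4: note_on(61): voice 3 is free -> assigned | voices=[85 67 77 61]
Op 5: note_on(64): all voices busy, STEAL voice 0 (pitch 85, oldest) -> assign | voices=[64 67 77 61]
Op 6: note_off(64): free voice 0 | voices=[- 67 77 61]
Op 7: note_on(60): voice 0 is free -> assigned | voices=[60 67 77 61]
Op 8: note_on(82): all voices busy, STEAL voice 1 (pitch 67, oldest) -> assign | voices=[60 82 77 61]

Answer: 2 3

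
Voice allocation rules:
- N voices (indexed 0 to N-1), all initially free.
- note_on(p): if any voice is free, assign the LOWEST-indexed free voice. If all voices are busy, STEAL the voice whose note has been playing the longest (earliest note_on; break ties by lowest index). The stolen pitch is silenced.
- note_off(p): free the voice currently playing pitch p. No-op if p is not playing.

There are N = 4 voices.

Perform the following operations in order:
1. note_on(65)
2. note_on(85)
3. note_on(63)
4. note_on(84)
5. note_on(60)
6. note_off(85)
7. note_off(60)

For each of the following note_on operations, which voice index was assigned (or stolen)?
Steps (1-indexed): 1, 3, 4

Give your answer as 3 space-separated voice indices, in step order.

Answer: 0 2 3

Derivation:
Op 1: note_on(65): voice 0 is free -> assigned | voices=[65 - - -]
Op 2: note_on(85): voice 1 is free -> assigned | voices=[65 85 - -]
Op 3: note_on(63): voice 2 is free -> assigned | voices=[65 85 63 -]
Op 4: note_on(84): voice 3 is free -> assigned | voices=[65 85 63 84]
Op 5: note_on(60): all voices busy, STEAL voice 0 (pitch 65, oldest) -> assign | voices=[60 85 63 84]
Op 6: note_off(85): free voice 1 | voices=[60 - 63 84]
Op 7: note_off(60): free voice 0 | voices=[- - 63 84]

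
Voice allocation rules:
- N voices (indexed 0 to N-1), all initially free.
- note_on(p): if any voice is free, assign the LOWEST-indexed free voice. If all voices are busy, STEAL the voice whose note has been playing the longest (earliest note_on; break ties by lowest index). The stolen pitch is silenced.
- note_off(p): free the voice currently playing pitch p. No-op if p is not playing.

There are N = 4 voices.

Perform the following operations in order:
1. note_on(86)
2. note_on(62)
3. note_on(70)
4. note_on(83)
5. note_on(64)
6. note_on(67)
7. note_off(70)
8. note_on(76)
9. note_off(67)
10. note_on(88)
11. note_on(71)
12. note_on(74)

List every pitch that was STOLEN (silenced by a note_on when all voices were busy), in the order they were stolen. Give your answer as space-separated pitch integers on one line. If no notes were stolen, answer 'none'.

Answer: 86 62 83 64

Derivation:
Op 1: note_on(86): voice 0 is free -> assigned | voices=[86 - - -]
Op 2: note_on(62): voice 1 is free -> assigned | voices=[86 62 - -]
Op 3: note_on(70): voice 2 is free -> assigned | voices=[86 62 70 -]
Op 4: note_on(83): voice 3 is free -> assigned | voices=[86 62 70 83]
Op 5: note_on(64): all voices busy, STEAL voice 0 (pitch 86, oldest) -> assign | voices=[64 62 70 83]
Op 6: note_on(67): all voices busy, STEAL voice 1 (pitch 62, oldest) -> assign | voices=[64 67 70 83]
Op 7: note_off(70): free voice 2 | voices=[64 67 - 83]
Op 8: note_on(76): voice 2 is free -> assigned | voices=[64 67 76 83]
Op 9: note_off(67): free voice 1 | voices=[64 - 76 83]
Op 10: note_on(88): voice 1 is free -> assigned | voices=[64 88 76 83]
Op 11: note_on(71): all voices busy, STEAL voice 3 (pitch 83, oldest) -> assign | voices=[64 88 76 71]
Op 12: note_on(74): all voices busy, STEAL voice 0 (pitch 64, oldest) -> assign | voices=[74 88 76 71]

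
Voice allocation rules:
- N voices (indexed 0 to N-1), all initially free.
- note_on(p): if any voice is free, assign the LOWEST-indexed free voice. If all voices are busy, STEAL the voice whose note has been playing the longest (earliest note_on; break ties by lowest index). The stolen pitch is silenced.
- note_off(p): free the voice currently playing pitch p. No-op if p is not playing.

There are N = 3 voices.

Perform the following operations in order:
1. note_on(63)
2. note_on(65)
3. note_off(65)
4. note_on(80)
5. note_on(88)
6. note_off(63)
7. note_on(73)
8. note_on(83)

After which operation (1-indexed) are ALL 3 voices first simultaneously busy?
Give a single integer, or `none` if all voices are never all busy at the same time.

Answer: 5

Derivation:
Op 1: note_on(63): voice 0 is free -> assigned | voices=[63 - -]
Op 2: note_on(65): voice 1 is free -> assigned | voices=[63 65 -]
Op 3: note_off(65): free voice 1 | voices=[63 - -]
Op 4: note_on(80): voice 1 is free -> assigned | voices=[63 80 -]
Op 5: note_on(88): voice 2 is free -> assigned | voices=[63 80 88]
Op 6: note_off(63): free voice 0 | voices=[- 80 88]
Op 7: note_on(73): voice 0 is free -> assigned | voices=[73 80 88]
Op 8: note_on(83): all voices busy, STEAL voice 1 (pitch 80, oldest) -> assign | voices=[73 83 88]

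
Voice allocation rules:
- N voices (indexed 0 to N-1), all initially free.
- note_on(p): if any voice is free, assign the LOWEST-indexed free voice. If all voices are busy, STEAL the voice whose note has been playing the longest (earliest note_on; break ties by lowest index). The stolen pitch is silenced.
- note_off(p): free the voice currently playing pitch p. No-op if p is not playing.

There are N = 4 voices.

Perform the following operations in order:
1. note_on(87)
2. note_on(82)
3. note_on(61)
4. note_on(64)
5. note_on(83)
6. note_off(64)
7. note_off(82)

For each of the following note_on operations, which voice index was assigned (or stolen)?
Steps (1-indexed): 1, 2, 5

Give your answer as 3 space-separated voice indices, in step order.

Answer: 0 1 0

Derivation:
Op 1: note_on(87): voice 0 is free -> assigned | voices=[87 - - -]
Op 2: note_on(82): voice 1 is free -> assigned | voices=[87 82 - -]
Op 3: note_on(61): voice 2 is free -> assigned | voices=[87 82 61 -]
Op 4: note_on(64): voice 3 is free -> assigned | voices=[87 82 61 64]
Op 5: note_on(83): all voices busy, STEAL voice 0 (pitch 87, oldest) -> assign | voices=[83 82 61 64]
Op 6: note_off(64): free voice 3 | voices=[83 82 61 -]
Op 7: note_off(82): free voice 1 | voices=[83 - 61 -]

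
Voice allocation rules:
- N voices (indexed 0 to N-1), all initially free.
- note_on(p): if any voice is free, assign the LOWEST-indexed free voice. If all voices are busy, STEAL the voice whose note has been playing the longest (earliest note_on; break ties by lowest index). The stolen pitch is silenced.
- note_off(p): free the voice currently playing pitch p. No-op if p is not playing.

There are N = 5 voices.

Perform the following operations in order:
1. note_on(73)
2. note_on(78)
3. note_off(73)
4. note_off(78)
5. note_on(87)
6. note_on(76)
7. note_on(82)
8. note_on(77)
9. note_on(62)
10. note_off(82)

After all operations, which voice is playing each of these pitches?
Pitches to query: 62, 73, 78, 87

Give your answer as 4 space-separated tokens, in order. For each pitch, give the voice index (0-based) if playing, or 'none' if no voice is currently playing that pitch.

Answer: 4 none none 0

Derivation:
Op 1: note_on(73): voice 0 is free -> assigned | voices=[73 - - - -]
Op 2: note_on(78): voice 1 is free -> assigned | voices=[73 78 - - -]
Op 3: note_off(73): free voice 0 | voices=[- 78 - - -]
Op 4: note_off(78): free voice 1 | voices=[- - - - -]
Op 5: note_on(87): voice 0 is free -> assigned | voices=[87 - - - -]
Op 6: note_on(76): voice 1 is free -> assigned | voices=[87 76 - - -]
Op 7: note_on(82): voice 2 is free -> assigned | voices=[87 76 82 - -]
Op 8: note_on(77): voice 3 is free -> assigned | voices=[87 76 82 77 -]
Op 9: note_on(62): voice 4 is free -> assigned | voices=[87 76 82 77 62]
Op 10: note_off(82): free voice 2 | voices=[87 76 - 77 62]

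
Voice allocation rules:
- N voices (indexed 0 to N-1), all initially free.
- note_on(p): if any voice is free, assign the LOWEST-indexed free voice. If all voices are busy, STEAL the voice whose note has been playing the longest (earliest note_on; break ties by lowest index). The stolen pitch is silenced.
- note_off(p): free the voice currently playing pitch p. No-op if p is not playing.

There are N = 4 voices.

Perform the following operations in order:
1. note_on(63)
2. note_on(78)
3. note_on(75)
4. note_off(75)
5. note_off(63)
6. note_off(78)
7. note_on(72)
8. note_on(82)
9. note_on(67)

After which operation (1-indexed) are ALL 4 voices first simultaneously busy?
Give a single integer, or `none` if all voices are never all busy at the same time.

Answer: none

Derivation:
Op 1: note_on(63): voice 0 is free -> assigned | voices=[63 - - -]
Op 2: note_on(78): voice 1 is free -> assigned | voices=[63 78 - -]
Op 3: note_on(75): voice 2 is free -> assigned | voices=[63 78 75 -]
Op 4: note_off(75): free voice 2 | voices=[63 78 - -]
Op 5: note_off(63): free voice 0 | voices=[- 78 - -]
Op 6: note_off(78): free voice 1 | voices=[- - - -]
Op 7: note_on(72): voice 0 is free -> assigned | voices=[72 - - -]
Op 8: note_on(82): voice 1 is free -> assigned | voices=[72 82 - -]
Op 9: note_on(67): voice 2 is free -> assigned | voices=[72 82 67 -]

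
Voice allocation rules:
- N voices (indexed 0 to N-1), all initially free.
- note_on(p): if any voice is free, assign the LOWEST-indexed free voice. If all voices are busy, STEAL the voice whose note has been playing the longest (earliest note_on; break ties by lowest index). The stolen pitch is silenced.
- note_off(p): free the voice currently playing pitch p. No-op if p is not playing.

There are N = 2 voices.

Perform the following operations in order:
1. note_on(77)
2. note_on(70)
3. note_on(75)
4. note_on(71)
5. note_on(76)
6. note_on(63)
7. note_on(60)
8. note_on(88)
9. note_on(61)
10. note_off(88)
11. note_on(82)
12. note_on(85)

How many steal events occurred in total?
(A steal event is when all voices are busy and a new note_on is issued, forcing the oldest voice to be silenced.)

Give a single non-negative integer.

Op 1: note_on(77): voice 0 is free -> assigned | voices=[77 -]
Op 2: note_on(70): voice 1 is free -> assigned | voices=[77 70]
Op 3: note_on(75): all voices busy, STEAL voice 0 (pitch 77, oldest) -> assign | voices=[75 70]
Op 4: note_on(71): all voices busy, STEAL voice 1 (pitch 70, oldest) -> assign | voices=[75 71]
Op 5: note_on(76): all voices busy, STEAL voice 0 (pitch 75, oldest) -> assign | voices=[76 71]
Op 6: note_on(63): all voices busy, STEAL voice 1 (pitch 71, oldest) -> assign | voices=[76 63]
Op 7: note_on(60): all voices busy, STEAL voice 0 (pitch 76, oldest) -> assign | voices=[60 63]
Op 8: note_on(88): all voices busy, STEAL voice 1 (pitch 63, oldest) -> assign | voices=[60 88]
Op 9: note_on(61): all voices busy, STEAL voice 0 (pitch 60, oldest) -> assign | voices=[61 88]
Op 10: note_off(88): free voice 1 | voices=[61 -]
Op 11: note_on(82): voice 1 is free -> assigned | voices=[61 82]
Op 12: note_on(85): all voices busy, STEAL voice 0 (pitch 61, oldest) -> assign | voices=[85 82]

Answer: 8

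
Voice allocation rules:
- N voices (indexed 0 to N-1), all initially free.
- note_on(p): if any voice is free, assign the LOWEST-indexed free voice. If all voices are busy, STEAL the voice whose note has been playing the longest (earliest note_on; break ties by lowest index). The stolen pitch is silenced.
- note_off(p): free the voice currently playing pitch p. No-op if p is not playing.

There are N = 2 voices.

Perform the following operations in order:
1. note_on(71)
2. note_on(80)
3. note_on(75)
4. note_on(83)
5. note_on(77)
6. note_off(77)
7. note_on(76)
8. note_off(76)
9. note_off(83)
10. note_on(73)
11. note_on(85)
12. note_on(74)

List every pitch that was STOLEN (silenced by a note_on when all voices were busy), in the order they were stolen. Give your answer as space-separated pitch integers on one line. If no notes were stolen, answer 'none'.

Answer: 71 80 75 73

Derivation:
Op 1: note_on(71): voice 0 is free -> assigned | voices=[71 -]
Op 2: note_on(80): voice 1 is free -> assigned | voices=[71 80]
Op 3: note_on(75): all voices busy, STEAL voice 0 (pitch 71, oldest) -> assign | voices=[75 80]
Op 4: note_on(83): all voices busy, STEAL voice 1 (pitch 80, oldest) -> assign | voices=[75 83]
Op 5: note_on(77): all voices busy, STEAL voice 0 (pitch 75, oldest) -> assign | voices=[77 83]
Op 6: note_off(77): free voice 0 | voices=[- 83]
Op 7: note_on(76): voice 0 is free -> assigned | voices=[76 83]
Op 8: note_off(76): free voice 0 | voices=[- 83]
Op 9: note_off(83): free voice 1 | voices=[- -]
Op 10: note_on(73): voice 0 is free -> assigned | voices=[73 -]
Op 11: note_on(85): voice 1 is free -> assigned | voices=[73 85]
Op 12: note_on(74): all voices busy, STEAL voice 0 (pitch 73, oldest) -> assign | voices=[74 85]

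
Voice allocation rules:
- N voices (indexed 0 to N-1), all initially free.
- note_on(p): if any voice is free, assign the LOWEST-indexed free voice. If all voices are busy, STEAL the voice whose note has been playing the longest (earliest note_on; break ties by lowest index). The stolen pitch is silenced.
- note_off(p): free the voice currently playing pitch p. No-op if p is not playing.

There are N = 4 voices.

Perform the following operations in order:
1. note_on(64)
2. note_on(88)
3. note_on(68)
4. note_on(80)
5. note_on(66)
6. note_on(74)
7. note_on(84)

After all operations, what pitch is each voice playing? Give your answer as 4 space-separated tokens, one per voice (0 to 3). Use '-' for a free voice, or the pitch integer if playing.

Answer: 66 74 84 80

Derivation:
Op 1: note_on(64): voice 0 is free -> assigned | voices=[64 - - -]
Op 2: note_on(88): voice 1 is free -> assigned | voices=[64 88 - -]
Op 3: note_on(68): voice 2 is free -> assigned | voices=[64 88 68 -]
Op 4: note_on(80): voice 3 is free -> assigned | voices=[64 88 68 80]
Op 5: note_on(66): all voices busy, STEAL voice 0 (pitch 64, oldest) -> assign | voices=[66 88 68 80]
Op 6: note_on(74): all voices busy, STEAL voice 1 (pitch 88, oldest) -> assign | voices=[66 74 68 80]
Op 7: note_on(84): all voices busy, STEAL voice 2 (pitch 68, oldest) -> assign | voices=[66 74 84 80]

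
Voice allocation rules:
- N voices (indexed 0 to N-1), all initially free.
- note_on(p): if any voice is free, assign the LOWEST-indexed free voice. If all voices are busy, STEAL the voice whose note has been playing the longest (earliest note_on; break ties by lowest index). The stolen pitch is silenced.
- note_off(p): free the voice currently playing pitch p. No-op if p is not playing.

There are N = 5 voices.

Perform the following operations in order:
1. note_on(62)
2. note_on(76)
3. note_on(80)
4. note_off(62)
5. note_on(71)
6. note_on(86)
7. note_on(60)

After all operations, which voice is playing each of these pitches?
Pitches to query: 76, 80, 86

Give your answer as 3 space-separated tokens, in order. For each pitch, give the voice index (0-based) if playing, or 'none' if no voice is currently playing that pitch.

Op 1: note_on(62): voice 0 is free -> assigned | voices=[62 - - - -]
Op 2: note_on(76): voice 1 is free -> assigned | voices=[62 76 - - -]
Op 3: note_on(80): voice 2 is free -> assigned | voices=[62 76 80 - -]
Op 4: note_off(62): free voice 0 | voices=[- 76 80 - -]
Op 5: note_on(71): voice 0 is free -> assigned | voices=[71 76 80 - -]
Op 6: note_on(86): voice 3 is free -> assigned | voices=[71 76 80 86 -]
Op 7: note_on(60): voice 4 is free -> assigned | voices=[71 76 80 86 60]

Answer: 1 2 3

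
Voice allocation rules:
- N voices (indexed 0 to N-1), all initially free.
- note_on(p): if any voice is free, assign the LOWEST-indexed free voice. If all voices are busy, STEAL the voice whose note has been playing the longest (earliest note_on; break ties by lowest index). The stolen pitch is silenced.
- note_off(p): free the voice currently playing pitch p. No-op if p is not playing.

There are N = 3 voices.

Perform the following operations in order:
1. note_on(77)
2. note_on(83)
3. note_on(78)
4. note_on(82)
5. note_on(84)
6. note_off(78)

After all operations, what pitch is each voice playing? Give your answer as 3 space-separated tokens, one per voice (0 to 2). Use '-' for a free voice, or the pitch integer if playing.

Op 1: note_on(77): voice 0 is free -> assigned | voices=[77 - -]
Op 2: note_on(83): voice 1 is free -> assigned | voices=[77 83 -]
Op 3: note_on(78): voice 2 is free -> assigned | voices=[77 83 78]
Op 4: note_on(82): all voices busy, STEAL voice 0 (pitch 77, oldest) -> assign | voices=[82 83 78]
Op 5: note_on(84): all voices busy, STEAL voice 1 (pitch 83, oldest) -> assign | voices=[82 84 78]
Op 6: note_off(78): free voice 2 | voices=[82 84 -]

Answer: 82 84 -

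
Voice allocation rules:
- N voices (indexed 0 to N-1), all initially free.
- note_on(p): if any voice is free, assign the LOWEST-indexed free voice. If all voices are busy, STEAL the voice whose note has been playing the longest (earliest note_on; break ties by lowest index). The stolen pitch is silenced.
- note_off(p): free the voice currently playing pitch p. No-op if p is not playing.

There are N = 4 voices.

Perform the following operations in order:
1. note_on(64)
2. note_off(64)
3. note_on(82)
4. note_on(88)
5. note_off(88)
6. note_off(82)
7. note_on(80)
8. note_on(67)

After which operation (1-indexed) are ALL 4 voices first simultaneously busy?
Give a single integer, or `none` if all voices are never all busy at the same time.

Op 1: note_on(64): voice 0 is free -> assigned | voices=[64 - - -]
Op 2: note_off(64): free voice 0 | voices=[- - - -]
Op 3: note_on(82): voice 0 is free -> assigned | voices=[82 - - -]
Op 4: note_on(88): voice 1 is free -> assigned | voices=[82 88 - -]
Op 5: note_off(88): free voice 1 | voices=[82 - - -]
Op 6: note_off(82): free voice 0 | voices=[- - - -]
Op 7: note_on(80): voice 0 is free -> assigned | voices=[80 - - -]
Op 8: note_on(67): voice 1 is free -> assigned | voices=[80 67 - -]

Answer: none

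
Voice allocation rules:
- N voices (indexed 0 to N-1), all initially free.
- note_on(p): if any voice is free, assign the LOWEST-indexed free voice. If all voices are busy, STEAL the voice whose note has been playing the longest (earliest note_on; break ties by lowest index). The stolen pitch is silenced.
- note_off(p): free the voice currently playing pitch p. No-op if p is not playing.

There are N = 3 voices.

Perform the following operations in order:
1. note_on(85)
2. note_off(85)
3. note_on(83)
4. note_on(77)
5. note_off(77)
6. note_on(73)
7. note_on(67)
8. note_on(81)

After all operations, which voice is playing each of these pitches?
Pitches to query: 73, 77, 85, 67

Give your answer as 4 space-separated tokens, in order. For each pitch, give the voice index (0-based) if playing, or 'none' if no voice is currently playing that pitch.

Answer: 1 none none 2

Derivation:
Op 1: note_on(85): voice 0 is free -> assigned | voices=[85 - -]
Op 2: note_off(85): free voice 0 | voices=[- - -]
Op 3: note_on(83): voice 0 is free -> assigned | voices=[83 - -]
Op 4: note_on(77): voice 1 is free -> assigned | voices=[83 77 -]
Op 5: note_off(77): free voice 1 | voices=[83 - -]
Op 6: note_on(73): voice 1 is free -> assigned | voices=[83 73 -]
Op 7: note_on(67): voice 2 is free -> assigned | voices=[83 73 67]
Op 8: note_on(81): all voices busy, STEAL voice 0 (pitch 83, oldest) -> assign | voices=[81 73 67]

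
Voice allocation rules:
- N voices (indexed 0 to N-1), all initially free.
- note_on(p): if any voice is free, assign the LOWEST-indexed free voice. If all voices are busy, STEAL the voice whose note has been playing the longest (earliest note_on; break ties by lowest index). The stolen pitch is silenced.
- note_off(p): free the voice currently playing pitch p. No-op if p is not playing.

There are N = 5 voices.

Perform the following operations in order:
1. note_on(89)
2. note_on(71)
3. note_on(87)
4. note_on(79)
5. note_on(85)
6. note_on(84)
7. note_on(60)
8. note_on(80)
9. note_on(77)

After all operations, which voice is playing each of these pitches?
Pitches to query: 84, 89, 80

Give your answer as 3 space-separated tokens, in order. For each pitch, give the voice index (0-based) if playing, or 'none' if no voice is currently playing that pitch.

Answer: 0 none 2

Derivation:
Op 1: note_on(89): voice 0 is free -> assigned | voices=[89 - - - -]
Op 2: note_on(71): voice 1 is free -> assigned | voices=[89 71 - - -]
Op 3: note_on(87): voice 2 is free -> assigned | voices=[89 71 87 - -]
Op 4: note_on(79): voice 3 is free -> assigned | voices=[89 71 87 79 -]
Op 5: note_on(85): voice 4 is free -> assigned | voices=[89 71 87 79 85]
Op 6: note_on(84): all voices busy, STEAL voice 0 (pitch 89, oldest) -> assign | voices=[84 71 87 79 85]
Op 7: note_on(60): all voices busy, STEAL voice 1 (pitch 71, oldest) -> assign | voices=[84 60 87 79 85]
Op 8: note_on(80): all voices busy, STEAL voice 2 (pitch 87, oldest) -> assign | voices=[84 60 80 79 85]
Op 9: note_on(77): all voices busy, STEAL voice 3 (pitch 79, oldest) -> assign | voices=[84 60 80 77 85]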